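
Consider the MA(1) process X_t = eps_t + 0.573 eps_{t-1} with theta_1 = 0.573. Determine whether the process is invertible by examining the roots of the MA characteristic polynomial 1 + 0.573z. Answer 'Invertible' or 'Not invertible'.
\text{Invertible}

The MA(q) characteristic polynomial is P(z) = 1 + 0.573z.
Invertibility requires all roots to lie outside the unit circle, i.e. |z| > 1 for every root.
This is linear in z: 1 + (0.573) z = 0  =>  z = -1/(0.573) = -1.745201,  |z| = 1.745201.
Moduli of all roots: 1.7452.
All moduli strictly greater than 1? Yes.
Verdict: Invertible.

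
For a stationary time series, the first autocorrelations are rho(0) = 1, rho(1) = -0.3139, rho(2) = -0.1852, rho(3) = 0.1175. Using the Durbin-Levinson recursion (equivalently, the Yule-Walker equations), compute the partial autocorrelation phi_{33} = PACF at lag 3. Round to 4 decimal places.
\phi_{33} = -0.0711

The PACF at lag k is phi_{kk}, the last component of the solution
to the Yule-Walker system G_k phi = r_k where
  (G_k)_{ij} = rho(|i - j|), (r_k)_i = rho(i), i,j = 1..k.
Equivalently, Durbin-Levinson gives phi_{kk} iteratively:
  phi_{11} = rho(1)
  phi_{kk} = [rho(k) - sum_{j=1..k-1} phi_{k-1,j} rho(k-j)]
            / [1 - sum_{j=1..k-1} phi_{k-1,j} rho(j)],
  phi_{k,j} = phi_{k-1,j} - phi_{kk} phi_{k-1,k-j},  j = 1..k-1.
Step k = 1:
  phi_11 = rho(1) = -0.3139.
Step k = 2:
  phi_22 = [rho(2) - phi_11 rho(1)] / [1 - phi_11 rho(1)] = [-0.1852 - (-0.3139)(-0.3139)] / [1 - (-0.3139)(-0.3139)]
         = -0.28373321 / 0.90146679 = -0.314746.
  Update: phi_21 = phi_11 - phi_22 phi_11 = -0.3139 - (-0.314746)(-0.3139) = -0.412699.
Step k = 3:
  phi_33 = [rho(3) - phi_21 rho(2) - phi_22 rho(1)] / [1 - phi_21 rho(1) - phi_22 rho(2)]
    numerator   = 0.1175 - (-0.412699)(-0.1852) - (-0.314746)(-0.3139) = -0.05773064
    denominator = 1 - (-0.412699)(-0.3139) - (-0.314746)(-0.1852) = 0.81216285
  phi_33 = -0.05773064 / 0.81216285 = -0.0711.
Therefore phi_{33} = -0.0711.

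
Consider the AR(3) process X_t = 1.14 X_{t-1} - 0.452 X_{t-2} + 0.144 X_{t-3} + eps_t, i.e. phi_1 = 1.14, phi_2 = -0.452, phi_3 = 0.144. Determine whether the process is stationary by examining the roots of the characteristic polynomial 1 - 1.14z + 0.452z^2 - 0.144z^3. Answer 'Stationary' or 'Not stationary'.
\text{Stationary}

The AR(p) characteristic polynomial is P(z) = 1 - 1.14z + 0.452z^2 - 0.144z^3.
Stationarity requires all roots to lie outside the unit circle, i.e. |z| > 1 for every root.
Degree 3: look for a simple real root z0 first, then factor out (1 - z/z0) and solve the remaining quadratic.
Testing z0 = 1.25: P(1.25) = 1 + (-1.14)(1.25) + (0.452)(1.25)^2 + (-0.144)(1.25)^3
  = 1 + (-1.425) + (0.70625) + (-0.28125) = 0.  So z_0 = 1.25 is a root, |z_0| = 1.25.
Divide out the factor (1 - 0.8 z) = (1 - z/z0) (since 1/z0 = 0.8):
  P(z) = (1 - 0.8 z)(1 + (-0.34) z + (0.18) z^2)
  [check: z-coef -0.34 - (0.8) = -1.14; z^2-coef 0.18 - (0.8)(-0.34) = 0.452; z^3-coef -(0.8)(0.18) = -0.144.]
Remaining roots from the quadratic factor 1 + (-0.34) z + (0.18) z^2:
  Set 1 + (-0.34) z + (0.18) z^2 = 0, i.e. a z^2 + b z + c = 0 with a = 0.18, b = -0.34, c = 1.
  Discriminant D = b^2 - 4ac = (-0.34)^2 - 4*(0.18)*1 = 0.1156 - (0.72) = -0.6044.
  D < 0, so the roots are the complex-conjugate pair z = (-b +/- i sqrt(-D)) / (2a) = 0.9444 +/- 2.1595i.
  For a conjugate pair |z|^2 = z * conj(z) = (product of roots) = c/a = 1/(0.18) = 5.555556, so |z| = sqrt(5.555556) = 2.357 for both roots.
Moduli of all roots: 1.2500, 2.3570, 2.3570.
All moduli strictly greater than 1? Yes.
Verdict: Stationary.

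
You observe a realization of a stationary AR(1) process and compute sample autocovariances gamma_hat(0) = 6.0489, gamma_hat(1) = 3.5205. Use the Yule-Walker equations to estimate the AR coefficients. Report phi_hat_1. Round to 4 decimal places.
\hat\phi_{1} = 0.5820

The Yule-Walker equations for an AR(p) process read, in matrix form,
  Gamma_p phi = r_p,   with   (Gamma_p)_{ij} = gamma(|i - j|),
                       (r_p)_i = gamma(i),   i,j = 1..p.
Substitute the sample gammas (Toeplitz matrix and right-hand side of size 1):
  Gamma_p = [[6.0489]]
  r_p     = [3.5205]
With p = 1 this is the single equation gamma(0) phi_1 = gamma(1):
  phi_hat_1 = gamma(1) / gamma(0) = 3.5205 / 6.0489 = 0.5820.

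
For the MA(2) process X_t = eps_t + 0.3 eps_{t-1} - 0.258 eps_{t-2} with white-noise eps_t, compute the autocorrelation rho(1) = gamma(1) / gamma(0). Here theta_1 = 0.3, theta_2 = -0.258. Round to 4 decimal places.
\rho(1) = 0.1925

For an MA(q) process with theta_0 = 1, the autocovariance is
  gamma(k) = sigma^2 * sum_{i=0..q-k} theta_i * theta_{i+k},
and rho(k) = gamma(k) / gamma(0). Sigma^2 cancels.
  numerator   = (1)*(0.3) + (0.3)*(-0.258) = 0.2226.
  denominator = (1)^2 + (0.3)^2 + (-0.258)^2 = 1.156564.
  rho(1) = 0.2226 / 1.156564 = 0.1925.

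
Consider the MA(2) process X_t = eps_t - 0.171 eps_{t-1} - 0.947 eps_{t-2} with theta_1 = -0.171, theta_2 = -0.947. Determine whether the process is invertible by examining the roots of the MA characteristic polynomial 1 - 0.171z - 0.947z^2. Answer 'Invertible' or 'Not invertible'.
\text{Not invertible}

The MA(q) characteristic polynomial is P(z) = 1 - 0.171z - 0.947z^2.
Invertibility requires all roots to lie outside the unit circle, i.e. |z| > 1 for every root.
Set 1 + (-0.171) z + (-0.947) z^2 = 0, i.e. a z^2 + b z + c = 0 with a = -0.947, b = -0.171, c = 1.
Discriminant D = b^2 - 4ac = (-0.171)^2 - 4*(-0.947)*1 = 0.029241 - (-3.788) = 3.817241.
D >= 0, so the roots are real: z = (-b +/- sqrt(D)) / (2a) = (0.171 +/- 1.953776) / (-1.894).
  z_1 = (0.171 + 1.953776) / (-1.894) = -1.1218,   |z_1| = 1.1218.
  z_2 = (0.171 - 1.953776) / (-1.894) = 0.9413,   |z_2| = 0.9413.
Moduli of all roots: 1.1218, 0.9413.
All moduli strictly greater than 1? No.
Verdict: Not invertible.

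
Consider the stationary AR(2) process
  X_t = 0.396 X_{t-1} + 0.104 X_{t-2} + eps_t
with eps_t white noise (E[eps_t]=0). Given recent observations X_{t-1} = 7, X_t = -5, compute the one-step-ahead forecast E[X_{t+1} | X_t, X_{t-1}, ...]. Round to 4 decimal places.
E[X_{t+1} \mid \mathcal F_t] = -1.2520

For an AR(p) model X_t = c + sum_i phi_i X_{t-i} + eps_t, the
one-step-ahead conditional mean is
  E[X_{t+1} | X_t, ...] = c + sum_i phi_i X_{t+1-i}.
Substitute known values:
  E[X_{t+1} | ...] = (0.396) * (-5) + (0.104) * (7)
                   = -1.2520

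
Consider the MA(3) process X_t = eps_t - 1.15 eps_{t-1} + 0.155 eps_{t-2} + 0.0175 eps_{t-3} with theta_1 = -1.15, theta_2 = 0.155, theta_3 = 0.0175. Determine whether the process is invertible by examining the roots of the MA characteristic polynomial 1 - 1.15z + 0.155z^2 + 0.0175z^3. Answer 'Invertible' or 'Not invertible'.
\text{Invertible}

The MA(q) characteristic polynomial is P(z) = 1 - 1.15z + 0.155z^2 + 0.0175z^3.
Invertibility requires all roots to lie outside the unit circle, i.e. |z| > 1 for every root.
Degree 3: look for a simple real root z0 first, then factor out (1 - z/z0) and solve the remaining quadratic.
Testing z0 = 4: P(4) = 1 + (-1.15)(4) + (0.155)(4)^2 + (0.0175)(4)^3
  = 1 + (-4.6) + (2.48) + (1.12) = 0.  So z_0 = 4 is a root, |z_0| = 4.
Divide out the factor (1 - 0.25 z) = (1 - z/z0) (since 1/z0 = 0.25):
  P(z) = (1 - 0.25 z)(1 + (-0.9) z + (-0.07) z^2)
  [check: z-coef -0.9 - (0.25) = -1.15; z^2-coef -0.07 - (0.25)(-0.9) = 0.155; z^3-coef -(0.25)(-0.07) = 0.0175.]
Remaining roots from the quadratic factor 1 + (-0.9) z + (-0.07) z^2:
  Set 1 + (-0.9) z + (-0.07) z^2 = 0, i.e. a z^2 + b z + c = 0 with a = -0.07, b = -0.9, c = 1.
  Discriminant D = b^2 - 4ac = (-0.9)^2 - 4*(-0.07)*1 = 0.81 - (-0.28) = 1.09.
  D >= 0, so the roots are real: z = (-b +/- sqrt(D)) / (2a) = (0.9 +/- 1.044031) / (-0.14).
    z_1 = (0.9 + 1.044031) / (-0.14) = -13.8859,   |z_1| = 13.8859.
    z_2 = (0.9 - 1.044031) / (-0.14) = 1.0288,   |z_2| = 1.0288.
Moduli of all roots: 4.0000, 13.8859, 1.0288.
All moduli strictly greater than 1? Yes.
Verdict: Invertible.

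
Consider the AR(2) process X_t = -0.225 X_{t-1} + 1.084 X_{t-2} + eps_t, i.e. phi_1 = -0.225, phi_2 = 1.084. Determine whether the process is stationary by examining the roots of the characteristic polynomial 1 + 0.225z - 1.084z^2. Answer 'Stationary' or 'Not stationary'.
\text{Not stationary}

The AR(p) characteristic polynomial is P(z) = 1 + 0.225z - 1.084z^2.
Stationarity requires all roots to lie outside the unit circle, i.e. |z| > 1 for every root.
Set 1 + (0.225) z + (-1.084) z^2 = 0, i.e. a z^2 + b z + c = 0 with a = -1.084, b = 0.225, c = 1.
Discriminant D = b^2 - 4ac = (0.225)^2 - 4*(-1.084)*1 = 0.050625 - (-4.336) = 4.386625.
D >= 0, so the roots are real: z = (-b +/- sqrt(D)) / (2a) = (-0.225 +/- 2.094427) / (-2.168).
  z_1 = (-0.225 + 2.094427) / (-2.168) = -0.8623,   |z_1| = 0.8623.
  z_2 = (-0.225 - 2.094427) / (-2.168) = 1.0698,   |z_2| = 1.0698.
Moduli of all roots: 0.8623, 1.0698.
All moduli strictly greater than 1? No.
Verdict: Not stationary.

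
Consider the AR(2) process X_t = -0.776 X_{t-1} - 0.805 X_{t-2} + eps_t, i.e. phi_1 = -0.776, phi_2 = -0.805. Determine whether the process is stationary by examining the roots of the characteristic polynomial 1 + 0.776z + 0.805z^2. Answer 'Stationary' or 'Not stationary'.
\text{Stationary}

The AR(p) characteristic polynomial is P(z) = 1 + 0.776z + 0.805z^2.
Stationarity requires all roots to lie outside the unit circle, i.e. |z| > 1 for every root.
Set 1 + (0.776) z + (0.805) z^2 = 0, i.e. a z^2 + b z + c = 0 with a = 0.805, b = 0.776, c = 1.
Discriminant D = b^2 - 4ac = (0.776)^2 - 4*(0.805)*1 = 0.602176 - (3.22) = -2.617824.
D < 0, so the roots are the complex-conjugate pair z = (-b +/- i sqrt(-D)) / (2a) = -0.482 +/- 1.0049i.
For a conjugate pair |z|^2 = z * conj(z) = (product of roots) = c/a = 1/(0.805) = 1.242236, so |z| = sqrt(1.242236) = 1.1146 for both roots.
Moduli of all roots: 1.1146, 1.1146.
All moduli strictly greater than 1? Yes.
Verdict: Stationary.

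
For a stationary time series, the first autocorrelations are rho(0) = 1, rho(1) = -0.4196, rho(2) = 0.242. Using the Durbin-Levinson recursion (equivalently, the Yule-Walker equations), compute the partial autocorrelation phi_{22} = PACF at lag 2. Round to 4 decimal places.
\phi_{22} = 0.0800

The PACF at lag k is phi_{kk}, the last component of the solution
to the Yule-Walker system G_k phi = r_k where
  (G_k)_{ij} = rho(|i - j|), (r_k)_i = rho(i), i,j = 1..k.
Equivalently, Durbin-Levinson gives phi_{kk} iteratively:
  phi_{11} = rho(1)
  phi_{kk} = [rho(k) - sum_{j=1..k-1} phi_{k-1,j} rho(k-j)]
            / [1 - sum_{j=1..k-1} phi_{k-1,j} rho(j)],
  phi_{k,j} = phi_{k-1,j} - phi_{kk} phi_{k-1,k-j},  j = 1..k-1.
Step k = 1:
  phi_11 = rho(1) = -0.4196.
Step k = 2:
  phi_22 = [rho(2) - phi_11 rho(1)] / [1 - phi_11 rho(1)] = [0.242 - (-0.4196)(-0.4196)] / [1 - (-0.4196)(-0.4196)]
         = 0.06593584 / 0.82393584 = 0.08.
Therefore phi_{22} = 0.0800.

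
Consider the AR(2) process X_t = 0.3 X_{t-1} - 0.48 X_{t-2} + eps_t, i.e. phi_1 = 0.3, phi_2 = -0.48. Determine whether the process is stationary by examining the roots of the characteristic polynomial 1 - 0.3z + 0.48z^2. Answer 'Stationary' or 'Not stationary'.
\text{Stationary}

The AR(p) characteristic polynomial is P(z) = 1 - 0.3z + 0.48z^2.
Stationarity requires all roots to lie outside the unit circle, i.e. |z| > 1 for every root.
Set 1 + (-0.3) z + (0.48) z^2 = 0, i.e. a z^2 + b z + c = 0 with a = 0.48, b = -0.3, c = 1.
Discriminant D = b^2 - 4ac = (-0.3)^2 - 4*(0.48)*1 = 0.09 - (1.92) = -1.83.
D < 0, so the roots are the complex-conjugate pair z = (-b +/- i sqrt(-D)) / (2a) = 0.3125 +/- 1.4091i.
For a conjugate pair |z|^2 = z * conj(z) = (product of roots) = c/a = 1/(0.48) = 2.083333, so |z| = sqrt(2.083333) = 1.4434 for both roots.
Moduli of all roots: 1.4434, 1.4434.
All moduli strictly greater than 1? Yes.
Verdict: Stationary.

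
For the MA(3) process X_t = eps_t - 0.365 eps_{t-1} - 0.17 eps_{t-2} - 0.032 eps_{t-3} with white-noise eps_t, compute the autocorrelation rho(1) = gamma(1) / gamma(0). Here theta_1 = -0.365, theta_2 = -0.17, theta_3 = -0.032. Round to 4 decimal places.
\rho(1) = -0.2558

For an MA(q) process with theta_0 = 1, the autocovariance is
  gamma(k) = sigma^2 * sum_{i=0..q-k} theta_i * theta_{i+k},
and rho(k) = gamma(k) / gamma(0). Sigma^2 cancels.
  numerator   = (1)*(-0.365) + (-0.365)*(-0.17) + (-0.17)*(-0.032) = -0.29751.
  denominator = (1)^2 + (-0.365)^2 + (-0.17)^2 + (-0.032)^2 = 1.163149.
  rho(1) = -0.29751 / 1.163149 = -0.2558.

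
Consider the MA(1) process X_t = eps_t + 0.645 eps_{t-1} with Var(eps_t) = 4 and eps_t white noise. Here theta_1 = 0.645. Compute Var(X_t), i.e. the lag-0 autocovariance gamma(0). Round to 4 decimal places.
\gamma(0) = 5.6641

For an MA(q) process X_t = eps_t + sum_i theta_i eps_{t-i} with
Var(eps_t) = sigma^2, the variance is
  gamma(0) = sigma^2 * (1 + sum_i theta_i^2).
  sum_i theta_i^2 = (0.645)^2 = 0.416025.
  gamma(0) = 4 * (1 + 0.416025) = 4 * 1.416025 = 5.6641.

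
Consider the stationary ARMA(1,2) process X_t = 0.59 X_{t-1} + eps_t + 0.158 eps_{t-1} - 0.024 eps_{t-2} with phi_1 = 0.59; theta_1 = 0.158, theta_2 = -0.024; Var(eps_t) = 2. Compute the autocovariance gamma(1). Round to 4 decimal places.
\gamma(1) = 2.4355

Multiply the model equation by X_{t-k} and take expectations. With theta_0 = psi_0 = 1 and psi_j the MA(infinity) weights, this gives
  gamma(k) - sum_i phi_i gamma(k-i) = c_k,
  c_k = sigma^2 * sum_{j=k..q} theta_j psi_{j-k}   (c_k = 0 for k > q),
using gamma(-m) = gamma(m).
psi-weights needed (psi_j = theta_j + sum_i phi_i psi_{j-i}):
  psi_1 = theta_1 + phi_1 = 0.158 + (0.59) = 0.748
  psi_2 = theta_2 + phi_1 psi_1 = -0.024 + (0.59)(0.748) = 0.41732
Right-hand sides:
  c_0 = sigma^2 (1 + theta_1 psi_1 + theta_2 psi_2) = 2 * (1 + (0.158)(0.748) + (-0.024)(0.41732)) = 2 * 1.108168 = 2.216337
  c_1 = sigma^2 (theta_1 + theta_2 psi_1) = 2 * (0.158 + (-0.024)(0.748)) = 0.280096
  c_2 = sigma^2 theta_2 = 2 * (-0.024) = -0.048
Equations for k = 0 and k = 1 (AR order 1):
  gamma(0) = phi_1 gamma(1) + c_0
  gamma(1) = phi_1 gamma(0) + c_1
Substituting the second into the first: gamma(0) (1 - phi_1^2) = c_0 + phi_1 c_1, so
  gamma(0) = (c_0 + phi_1 c_1) / (1 - phi_1^2) = (2.216337 + (0.59)(0.280096)) / (1 - (0.59)^2) = 2.381593 / 0.6519 = 3.653311.
  gamma(1) = phi_1 gamma(0) + c_1 = (0.59)(3.653311) + (0.280096) = 2.435549.
Therefore gamma(1) = 2.4355 (to 4 decimal places).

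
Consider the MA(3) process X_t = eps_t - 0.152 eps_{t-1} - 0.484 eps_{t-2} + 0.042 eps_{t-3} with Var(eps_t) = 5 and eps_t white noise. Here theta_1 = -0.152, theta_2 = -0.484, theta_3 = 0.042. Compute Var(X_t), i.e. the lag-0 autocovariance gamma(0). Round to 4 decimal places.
\gamma(0) = 6.2956

For an MA(q) process X_t = eps_t + sum_i theta_i eps_{t-i} with
Var(eps_t) = sigma^2, the variance is
  gamma(0) = sigma^2 * (1 + sum_i theta_i^2).
  sum_i theta_i^2 = (-0.152)^2 + (-0.484)^2 + (0.042)^2 = 0.023104 + 0.234256 + 0.001764 = 0.259124.
  gamma(0) = 5 * (1 + 0.259124) = 5 * 1.259124 = 6.29562, which rounds to 6.2956.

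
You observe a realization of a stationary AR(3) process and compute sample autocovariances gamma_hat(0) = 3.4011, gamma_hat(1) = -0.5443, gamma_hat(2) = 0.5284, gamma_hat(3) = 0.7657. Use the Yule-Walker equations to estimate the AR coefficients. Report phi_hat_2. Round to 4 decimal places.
\hat\phi_{2} = 0.1720

The Yule-Walker equations for an AR(p) process read, in matrix form,
  Gamma_p phi = r_p,   with   (Gamma_p)_{ij} = gamma(|i - j|),
                       (r_p)_i = gamma(i),   i,j = 1..p.
Substitute the sample gammas (Toeplitz matrix and right-hand side of size 3):
  Gamma_p = [[3.4011, -0.5443, 0.5284], [-0.5443, 3.4011, -0.5443], [0.5284, -0.5443, 3.4011]]
  r_p     = [-0.5443, 0.5284, 0.7657]
Written out (R1..R3):
  (R1) 3.4011 phi_1 - 0.5443 phi_2 + 0.5284 phi_3 = -0.5443
  (R2) -0.5443 phi_1 + 3.4011 phi_2 - 0.5443 phi_3 = 0.5284
  (R3) 0.5284 phi_1 - 0.5443 phi_2 + 3.4011 phi_3 = 0.7657
Gaussian elimination:
  R2 <- R2 - (-0.5443/3.4011) R1 = R2 - (-0.160036) R1:  3.313992 phi_2 - 0.459737 phi_3 = 0.441292
  R3 <- R3 - (0.5284/3.4011) R1 = R3 - (0.155362) R1:  -0.459737 phi_2 + 3.319007 phi_3 = 0.850263
  R3 <- R3 - (-0.459737/3.313992) R2 = R3 - (-0.138726) R2:  3.25523 phi_3 = 0.911482
Back-substitution:
  phi_hat_3 = 0.911482 / 3.25523 = 0.280005
  phi_hat_2 = (0.441292 - (-0.459737)(0.280005)) / 3.313992 = 0.172004
  phi_hat_1 = (-0.5443 - (-0.5443)(0.172004) - (0.5284)(0.280005)) / 3.4011 = -0.176012
So phi_hat = [-0.1760, 0.1720, 0.2800].
Therefore phi_hat_2 = 0.1720.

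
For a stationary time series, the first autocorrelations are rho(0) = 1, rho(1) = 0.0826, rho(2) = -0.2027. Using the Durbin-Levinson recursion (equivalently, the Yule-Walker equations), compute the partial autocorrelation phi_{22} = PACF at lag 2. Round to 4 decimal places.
\phi_{22} = -0.2110

The PACF at lag k is phi_{kk}, the last component of the solution
to the Yule-Walker system G_k phi = r_k where
  (G_k)_{ij} = rho(|i - j|), (r_k)_i = rho(i), i,j = 1..k.
Equivalently, Durbin-Levinson gives phi_{kk} iteratively:
  phi_{11} = rho(1)
  phi_{kk} = [rho(k) - sum_{j=1..k-1} phi_{k-1,j} rho(k-j)]
            / [1 - sum_{j=1..k-1} phi_{k-1,j} rho(j)],
  phi_{k,j} = phi_{k-1,j} - phi_{kk} phi_{k-1,k-j},  j = 1..k-1.
Step k = 1:
  phi_11 = rho(1) = 0.0826.
Step k = 2:
  phi_22 = [rho(2) - phi_11 rho(1)] / [1 - phi_11 rho(1)] = [-0.2027 - (0.0826)(0.0826)] / [1 - (0.0826)(0.0826)]
         = -0.20952276 / 0.99317724 = -0.211.
Therefore phi_{22} = -0.2110.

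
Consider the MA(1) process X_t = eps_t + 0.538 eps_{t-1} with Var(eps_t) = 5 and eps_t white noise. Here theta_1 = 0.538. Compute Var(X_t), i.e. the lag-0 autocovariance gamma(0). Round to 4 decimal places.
\gamma(0) = 6.4472

For an MA(q) process X_t = eps_t + sum_i theta_i eps_{t-i} with
Var(eps_t) = sigma^2, the variance is
  gamma(0) = sigma^2 * (1 + sum_i theta_i^2).
  sum_i theta_i^2 = (0.538)^2 = 0.289444.
  gamma(0) = 5 * (1 + 0.289444) = 5 * 1.289444 = 6.44722, which rounds to 6.4472.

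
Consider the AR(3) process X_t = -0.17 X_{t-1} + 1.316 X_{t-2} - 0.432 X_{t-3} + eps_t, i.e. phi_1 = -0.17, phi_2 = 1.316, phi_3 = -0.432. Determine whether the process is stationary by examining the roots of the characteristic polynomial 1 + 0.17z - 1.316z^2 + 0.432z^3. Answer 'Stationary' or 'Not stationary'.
\text{Not stationary}

The AR(p) characteristic polynomial is P(z) = 1 + 0.17z - 1.316z^2 + 0.432z^3.
Stationarity requires all roots to lie outside the unit circle, i.e. |z| > 1 for every root.
Degree 3: look for a simple real root z0 first, then factor out (1 - z/z0) and solve the remaining quadratic.
Testing z0 = 1.25: P(1.25) = 1 + (0.17)(1.25) + (-1.316)(1.25)^2 + (0.432)(1.25)^3
  = 1 + (0.2125) + (-2.05625) + (0.84375) = 0.  So z_0 = 1.25 is a root, |z_0| = 1.25.
Divide out the factor (1 - 0.8 z) = (1 - z/z0) (since 1/z0 = 0.8):
  P(z) = (1 - 0.8 z)(1 + (0.97) z + (-0.54) z^2)
  [check: z-coef 0.97 - (0.8) = 0.17; z^2-coef -0.54 - (0.8)(0.97) = -1.316; z^3-coef -(0.8)(-0.54) = 0.432.]
Remaining roots from the quadratic factor 1 + (0.97) z + (-0.54) z^2:
  Set 1 + (0.97) z + (-0.54) z^2 = 0, i.e. a z^2 + b z + c = 0 with a = -0.54, b = 0.97, c = 1.
  Discriminant D = b^2 - 4ac = (0.97)^2 - 4*(-0.54)*1 = 0.9409 - (-2.16) = 3.1009.
  D >= 0, so the roots are real: z = (-b +/- sqrt(D)) / (2a) = (-0.97 +/- 1.760937) / (-1.08).
    z_1 = (-0.97 + 1.760937) / (-1.08) = -0.7323,   |z_1| = 0.7323.
    z_2 = (-0.97 - 1.760937) / (-1.08) = 2.5286,   |z_2| = 2.5286.
Moduli of all roots: 1.2500, 0.7323, 2.5286.
All moduli strictly greater than 1? No.
Verdict: Not stationary.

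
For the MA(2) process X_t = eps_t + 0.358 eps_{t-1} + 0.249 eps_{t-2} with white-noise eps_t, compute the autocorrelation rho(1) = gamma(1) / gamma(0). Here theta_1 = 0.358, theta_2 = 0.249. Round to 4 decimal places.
\rho(1) = 0.3757

For an MA(q) process with theta_0 = 1, the autocovariance is
  gamma(k) = sigma^2 * sum_{i=0..q-k} theta_i * theta_{i+k},
and rho(k) = gamma(k) / gamma(0). Sigma^2 cancels.
  numerator   = (1)*(0.358) + (0.358)*(0.249) = 0.447142.
  denominator = (1)^2 + (0.358)^2 + (0.249)^2 = 1.190165.
  rho(1) = 0.447142 / 1.190165 = 0.3757.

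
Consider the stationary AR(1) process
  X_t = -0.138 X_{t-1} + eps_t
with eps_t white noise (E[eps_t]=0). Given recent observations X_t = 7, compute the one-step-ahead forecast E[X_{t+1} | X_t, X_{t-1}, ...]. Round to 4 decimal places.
E[X_{t+1} \mid \mathcal F_t] = -0.9660

For an AR(p) model X_t = c + sum_i phi_i X_{t-i} + eps_t, the
one-step-ahead conditional mean is
  E[X_{t+1} | X_t, ...] = c + sum_i phi_i X_{t+1-i}.
Substitute known values:
  E[X_{t+1} | ...] = (-0.138) * (7)
                   = -0.9660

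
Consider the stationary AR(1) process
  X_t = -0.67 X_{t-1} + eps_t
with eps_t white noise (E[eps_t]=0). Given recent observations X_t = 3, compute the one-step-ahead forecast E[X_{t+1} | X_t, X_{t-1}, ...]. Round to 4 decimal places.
E[X_{t+1} \mid \mathcal F_t] = -2.0100

For an AR(p) model X_t = c + sum_i phi_i X_{t-i} + eps_t, the
one-step-ahead conditional mean is
  E[X_{t+1} | X_t, ...] = c + sum_i phi_i X_{t+1-i}.
Substitute known values:
  E[X_{t+1} | ...] = (-0.67) * (3)
                   = -2.0100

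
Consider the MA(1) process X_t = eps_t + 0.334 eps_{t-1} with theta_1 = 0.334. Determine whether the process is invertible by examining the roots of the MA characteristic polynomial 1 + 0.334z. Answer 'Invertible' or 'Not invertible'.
\text{Invertible}

The MA(q) characteristic polynomial is P(z) = 1 + 0.334z.
Invertibility requires all roots to lie outside the unit circle, i.e. |z| > 1 for every root.
This is linear in z: 1 + (0.334) z = 0  =>  z = -1/(0.334) = -2.994012,  |z| = 2.994012.
Moduli of all roots: 2.9940.
All moduli strictly greater than 1? Yes.
Verdict: Invertible.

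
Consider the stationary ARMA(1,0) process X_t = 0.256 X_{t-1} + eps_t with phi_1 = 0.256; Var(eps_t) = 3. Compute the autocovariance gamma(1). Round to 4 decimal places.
\gamma(1) = 0.8219

Multiply the model equation by X_{t-k} and take expectations. With theta_0 = psi_0 = 1 and psi_j the MA(infinity) weights, this gives
  gamma(k) - sum_i phi_i gamma(k-i) = c_k,
  c_k = sigma^2 * sum_{j=k..q} theta_j psi_{j-k}   (c_k = 0 for k > q),
using gamma(-m) = gamma(m).
Pure AR (q = 0): c_0 = sigma^2 = 3, c_k = 0 for k >= 1.
Equations for k = 0 and k = 1 (AR order 1):
  gamma(0) = phi_1 gamma(1) + c_0
  gamma(1) = phi_1 gamma(0) + c_1
Substituting the second into the first: gamma(0) (1 - phi_1^2) = c_0 + phi_1 c_1, so
  gamma(0) = c_0 / (1 - phi_1^2) = 3 / (1 - (0.256)^2) = 3 / 0.934464 = 3.210397.
  gamma(1) = phi_1 gamma(0) = (0.256)(3.210397) = 0.821862.
Therefore gamma(1) = 0.8219 (to 4 decimal places).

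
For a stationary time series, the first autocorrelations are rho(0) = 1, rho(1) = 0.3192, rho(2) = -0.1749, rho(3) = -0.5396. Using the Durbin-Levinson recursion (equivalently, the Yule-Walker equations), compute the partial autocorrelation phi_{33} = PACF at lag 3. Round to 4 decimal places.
\phi_{33} = -0.4530

The PACF at lag k is phi_{kk}, the last component of the solution
to the Yule-Walker system G_k phi = r_k where
  (G_k)_{ij} = rho(|i - j|), (r_k)_i = rho(i), i,j = 1..k.
Equivalently, Durbin-Levinson gives phi_{kk} iteratively:
  phi_{11} = rho(1)
  phi_{kk} = [rho(k) - sum_{j=1..k-1} phi_{k-1,j} rho(k-j)]
            / [1 - sum_{j=1..k-1} phi_{k-1,j} rho(j)],
  phi_{k,j} = phi_{k-1,j} - phi_{kk} phi_{k-1,k-j},  j = 1..k-1.
Step k = 1:
  phi_11 = rho(1) = 0.3192.
Step k = 2:
  phi_22 = [rho(2) - phi_11 rho(1)] / [1 - phi_11 rho(1)] = [-0.1749 - (0.3192)(0.3192)] / [1 - (0.3192)(0.3192)]
         = -0.27678864 / 0.89811136 = -0.30819.
  Update: phi_21 = phi_11 - phi_22 phi_11 = 0.3192 - (-0.30819)(0.3192) = 0.417574.
Step k = 3:
  phi_33 = [rho(3) - phi_21 rho(2) - phi_22 rho(1)] / [1 - phi_21 rho(1) - phi_22 rho(2)]
    numerator   = -0.5396 - (0.417574)(-0.1749) - (-0.30819)(0.3192) = -0.36819214
    denominator = 1 - (0.417574)(0.3192) - (-0.30819)(-0.1749) = 0.81280796
  phi_33 = -0.36819214 / 0.81280796 = -0.453.
Therefore phi_{33} = -0.4530.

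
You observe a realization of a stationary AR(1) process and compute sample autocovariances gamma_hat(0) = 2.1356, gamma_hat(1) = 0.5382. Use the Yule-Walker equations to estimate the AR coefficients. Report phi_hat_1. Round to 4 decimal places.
\hat\phi_{1} = 0.2520

The Yule-Walker equations for an AR(p) process read, in matrix form,
  Gamma_p phi = r_p,   with   (Gamma_p)_{ij} = gamma(|i - j|),
                       (r_p)_i = gamma(i),   i,j = 1..p.
Substitute the sample gammas (Toeplitz matrix and right-hand side of size 1):
  Gamma_p = [[2.1356]]
  r_p     = [0.5382]
With p = 1 this is the single equation gamma(0) phi_1 = gamma(1):
  phi_hat_1 = gamma(1) / gamma(0) = 0.5382 / 2.1356 = 0.2520.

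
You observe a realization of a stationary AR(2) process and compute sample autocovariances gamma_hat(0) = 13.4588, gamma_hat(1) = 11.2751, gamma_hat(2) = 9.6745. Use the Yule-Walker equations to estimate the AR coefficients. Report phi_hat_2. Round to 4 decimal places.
\hat\phi_{2} = 0.0570

The Yule-Walker equations for an AR(p) process read, in matrix form,
  Gamma_p phi = r_p,   with   (Gamma_p)_{ij} = gamma(|i - j|),
                       (r_p)_i = gamma(i),   i,j = 1..p.
Substitute the sample gammas (Toeplitz matrix and right-hand side of size 2):
  Gamma_p = [[13.4588, 11.2751], [11.2751, 13.4588]]
  r_p     = [11.2751, 9.6745]
Written out:
  13.4588 phi_1 + 11.2751 phi_2 = 11.2751
  11.2751 phi_1 + 13.4588 phi_2 = 9.6745
Solve by Cramer's rule:
  det = gamma(0)^2 - gamma(1)^2 = (13.4588)^2 - (11.2751)^2 = 181.13929744 - 127.12788001 = 54.01141743
  phi_hat_1 = [gamma(1) gamma(0) - gamma(1) gamma(2)] / det = [(11.2751)(13.4588) - (11.2751)(9.6745)] / 54.01141743 = 42.66836093 / 54.01141743 = 0.79
  phi_hat_2 = [gamma(0) gamma(2) - gamma(1)^2] / det = [(13.4588)(9.6745) - (11.2751)^2] / 54.01141743 = 3.07928059 / 54.01141743 = 0.057
So phi_hat = [0.7900, 0.0570].
Therefore phi_hat_2 = 0.0570.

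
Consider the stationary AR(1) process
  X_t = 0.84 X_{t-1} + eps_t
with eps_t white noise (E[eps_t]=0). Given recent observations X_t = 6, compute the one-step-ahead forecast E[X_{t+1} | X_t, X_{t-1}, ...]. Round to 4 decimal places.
E[X_{t+1} \mid \mathcal F_t] = 5.0400

For an AR(p) model X_t = c + sum_i phi_i X_{t-i} + eps_t, the
one-step-ahead conditional mean is
  E[X_{t+1} | X_t, ...] = c + sum_i phi_i X_{t+1-i}.
Substitute known values:
  E[X_{t+1} | ...] = (0.84) * (6)
                   = 5.0400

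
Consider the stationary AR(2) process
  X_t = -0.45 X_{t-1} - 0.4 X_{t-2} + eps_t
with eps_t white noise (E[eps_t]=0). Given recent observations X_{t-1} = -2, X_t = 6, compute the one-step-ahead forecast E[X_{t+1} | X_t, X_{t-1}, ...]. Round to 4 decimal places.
E[X_{t+1} \mid \mathcal F_t] = -1.9000

For an AR(p) model X_t = c + sum_i phi_i X_{t-i} + eps_t, the
one-step-ahead conditional mean is
  E[X_{t+1} | X_t, ...] = c + sum_i phi_i X_{t+1-i}.
Substitute known values:
  E[X_{t+1} | ...] = (-0.45) * (6) + (-0.4) * (-2)
                   = -1.9000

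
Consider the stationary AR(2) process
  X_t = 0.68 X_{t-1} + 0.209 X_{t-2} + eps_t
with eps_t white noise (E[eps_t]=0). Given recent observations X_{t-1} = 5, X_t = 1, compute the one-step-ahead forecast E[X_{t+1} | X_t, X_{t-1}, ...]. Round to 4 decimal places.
E[X_{t+1} \mid \mathcal F_t] = 1.7250

For an AR(p) model X_t = c + sum_i phi_i X_{t-i} + eps_t, the
one-step-ahead conditional mean is
  E[X_{t+1} | X_t, ...] = c + sum_i phi_i X_{t+1-i}.
Substitute known values:
  E[X_{t+1} | ...] = (0.68) * (1) + (0.209) * (5)
                   = 1.7250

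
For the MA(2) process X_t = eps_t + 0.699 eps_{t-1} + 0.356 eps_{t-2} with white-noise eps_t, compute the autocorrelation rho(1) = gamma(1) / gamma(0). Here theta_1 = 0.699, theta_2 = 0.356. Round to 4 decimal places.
\rho(1) = 0.5868

For an MA(q) process with theta_0 = 1, the autocovariance is
  gamma(k) = sigma^2 * sum_{i=0..q-k} theta_i * theta_{i+k},
and rho(k) = gamma(k) / gamma(0). Sigma^2 cancels.
  numerator   = (1)*(0.699) + (0.699)*(0.356) = 0.947844.
  denominator = (1)^2 + (0.699)^2 + (0.356)^2 = 1.615337.
  rho(1) = 0.947844 / 1.615337 = 0.5868.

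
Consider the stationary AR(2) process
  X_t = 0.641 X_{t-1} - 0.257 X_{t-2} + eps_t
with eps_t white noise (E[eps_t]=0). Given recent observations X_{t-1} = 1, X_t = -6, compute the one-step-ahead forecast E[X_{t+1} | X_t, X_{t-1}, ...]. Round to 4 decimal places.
E[X_{t+1} \mid \mathcal F_t] = -4.1030

For an AR(p) model X_t = c + sum_i phi_i X_{t-i} + eps_t, the
one-step-ahead conditional mean is
  E[X_{t+1} | X_t, ...] = c + sum_i phi_i X_{t+1-i}.
Substitute known values:
  E[X_{t+1} | ...] = (0.641) * (-6) + (-0.257) * (1)
                   = -4.1030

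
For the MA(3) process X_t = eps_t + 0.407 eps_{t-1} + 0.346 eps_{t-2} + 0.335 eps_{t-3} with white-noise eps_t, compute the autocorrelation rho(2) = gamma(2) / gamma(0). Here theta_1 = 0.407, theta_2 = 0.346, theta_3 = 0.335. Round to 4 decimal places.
\rho(2) = 0.3451

For an MA(q) process with theta_0 = 1, the autocovariance is
  gamma(k) = sigma^2 * sum_{i=0..q-k} theta_i * theta_{i+k},
and rho(k) = gamma(k) / gamma(0). Sigma^2 cancels.
  numerator   = (1)*(0.346) + (0.407)*(0.335) = 0.482345.
  denominator = (1)^2 + (0.407)^2 + (0.346)^2 + (0.335)^2 = 1.39759.
  rho(2) = 0.482345 / 1.39759 = 0.3451.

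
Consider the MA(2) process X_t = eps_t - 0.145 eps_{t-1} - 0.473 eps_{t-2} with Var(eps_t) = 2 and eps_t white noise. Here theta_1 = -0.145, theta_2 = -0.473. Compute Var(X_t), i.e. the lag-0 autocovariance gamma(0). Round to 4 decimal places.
\gamma(0) = 2.4895

For an MA(q) process X_t = eps_t + sum_i theta_i eps_{t-i} with
Var(eps_t) = sigma^2, the variance is
  gamma(0) = sigma^2 * (1 + sum_i theta_i^2).
  sum_i theta_i^2 = (-0.145)^2 + (-0.473)^2 = 0.021025 + 0.223729 = 0.244754.
  gamma(0) = 2 * (1 + 0.244754) = 2 * 1.244754 = 2.489508, which rounds to 2.4895.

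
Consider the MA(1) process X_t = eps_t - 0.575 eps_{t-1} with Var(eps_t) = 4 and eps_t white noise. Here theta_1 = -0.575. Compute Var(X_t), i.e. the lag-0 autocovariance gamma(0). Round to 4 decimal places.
\gamma(0) = 5.3225

For an MA(q) process X_t = eps_t + sum_i theta_i eps_{t-i} with
Var(eps_t) = sigma^2, the variance is
  gamma(0) = sigma^2 * (1 + sum_i theta_i^2).
  sum_i theta_i^2 = (-0.575)^2 = 0.330625.
  gamma(0) = 4 * (1 + 0.330625) = 4 * 1.330625 = 5.3225.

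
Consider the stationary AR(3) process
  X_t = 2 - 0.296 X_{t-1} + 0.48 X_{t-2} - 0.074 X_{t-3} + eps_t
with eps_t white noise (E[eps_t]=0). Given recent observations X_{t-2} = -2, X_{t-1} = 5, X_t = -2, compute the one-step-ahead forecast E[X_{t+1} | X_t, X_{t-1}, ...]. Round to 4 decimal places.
E[X_{t+1} \mid \mathcal F_t] = 5.1400

For an AR(p) model X_t = c + sum_i phi_i X_{t-i} + eps_t, the
one-step-ahead conditional mean is
  E[X_{t+1} | X_t, ...] = c + sum_i phi_i X_{t+1-i}.
Substitute known values:
  E[X_{t+1} | ...] = 2 + (-0.296) * (-2) + (0.48) * (5) + (-0.074) * (-2)
                   = 5.1400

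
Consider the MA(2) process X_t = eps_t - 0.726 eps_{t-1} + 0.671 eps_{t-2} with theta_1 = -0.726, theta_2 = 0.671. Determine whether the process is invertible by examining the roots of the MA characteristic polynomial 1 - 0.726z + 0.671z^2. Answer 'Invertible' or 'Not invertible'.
\text{Invertible}

The MA(q) characteristic polynomial is P(z) = 1 - 0.726z + 0.671z^2.
Invertibility requires all roots to lie outside the unit circle, i.e. |z| > 1 for every root.
Set 1 + (-0.726) z + (0.671) z^2 = 0, i.e. a z^2 + b z + c = 0 with a = 0.671, b = -0.726, c = 1.
Discriminant D = b^2 - 4ac = (-0.726)^2 - 4*(0.671)*1 = 0.527076 - (2.684) = -2.156924.
D < 0, so the roots are the complex-conjugate pair z = (-b +/- i sqrt(-D)) / (2a) = 0.541 +/- 1.0944i.
For a conjugate pair |z|^2 = z * conj(z) = (product of roots) = c/a = 1/(0.671) = 1.490313, so |z| = sqrt(1.490313) = 1.2208 for both roots.
Moduli of all roots: 1.2208, 1.2208.
All moduli strictly greater than 1? Yes.
Verdict: Invertible.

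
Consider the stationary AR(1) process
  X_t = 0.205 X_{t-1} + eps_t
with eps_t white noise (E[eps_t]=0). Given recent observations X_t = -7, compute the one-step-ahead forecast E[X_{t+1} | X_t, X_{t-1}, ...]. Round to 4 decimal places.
E[X_{t+1} \mid \mathcal F_t] = -1.4350

For an AR(p) model X_t = c + sum_i phi_i X_{t-i} + eps_t, the
one-step-ahead conditional mean is
  E[X_{t+1} | X_t, ...] = c + sum_i phi_i X_{t+1-i}.
Substitute known values:
  E[X_{t+1} | ...] = (0.205) * (-7)
                   = -1.4350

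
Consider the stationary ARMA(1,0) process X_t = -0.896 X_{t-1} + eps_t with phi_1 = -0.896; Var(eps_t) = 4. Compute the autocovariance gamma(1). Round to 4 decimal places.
\gamma(1) = -18.1759

Multiply the model equation by X_{t-k} and take expectations. With theta_0 = psi_0 = 1 and psi_j the MA(infinity) weights, this gives
  gamma(k) - sum_i phi_i gamma(k-i) = c_k,
  c_k = sigma^2 * sum_{j=k..q} theta_j psi_{j-k}   (c_k = 0 for k > q),
using gamma(-m) = gamma(m).
Pure AR (q = 0): c_0 = sigma^2 = 4, c_k = 0 for k >= 1.
Equations for k = 0 and k = 1 (AR order 1):
  gamma(0) = phi_1 gamma(1) + c_0
  gamma(1) = phi_1 gamma(0) + c_1
Substituting the second into the first: gamma(0) (1 - phi_1^2) = c_0 + phi_1 c_1, so
  gamma(0) = c_0 / (1 - phi_1^2) = 4 / (1 - (-0.896)^2) = 4 / 0.197184 = 20.285622.
  gamma(1) = phi_1 gamma(0) = (-0.896)(20.285622) = -18.175917.
Therefore gamma(1) = -18.1759 (to 4 decimal places).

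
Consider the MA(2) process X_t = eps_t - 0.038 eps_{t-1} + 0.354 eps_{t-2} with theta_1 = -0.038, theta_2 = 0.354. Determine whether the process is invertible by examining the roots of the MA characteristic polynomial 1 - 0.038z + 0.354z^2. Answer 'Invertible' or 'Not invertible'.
\text{Invertible}

The MA(q) characteristic polynomial is P(z) = 1 - 0.038z + 0.354z^2.
Invertibility requires all roots to lie outside the unit circle, i.e. |z| > 1 for every root.
Set 1 + (-0.038) z + (0.354) z^2 = 0, i.e. a z^2 + b z + c = 0 with a = 0.354, b = -0.038, c = 1.
Discriminant D = b^2 - 4ac = (-0.038)^2 - 4*(0.354)*1 = 0.001444 - (1.416) = -1.414556.
D < 0, so the roots are the complex-conjugate pair z = (-b +/- i sqrt(-D)) / (2a) = 0.0537 +/- 1.6799i.
For a conjugate pair |z|^2 = z * conj(z) = (product of roots) = c/a = 1/(0.354) = 2.824859, so |z| = sqrt(2.824859) = 1.6807 for both roots.
Moduli of all roots: 1.6807, 1.6807.
All moduli strictly greater than 1? Yes.
Verdict: Invertible.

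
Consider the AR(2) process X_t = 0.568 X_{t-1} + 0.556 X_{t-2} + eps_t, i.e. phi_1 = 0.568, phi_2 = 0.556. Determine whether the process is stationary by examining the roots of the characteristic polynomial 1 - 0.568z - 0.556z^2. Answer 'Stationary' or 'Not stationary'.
\text{Not stationary}

The AR(p) characteristic polynomial is P(z) = 1 - 0.568z - 0.556z^2.
Stationarity requires all roots to lie outside the unit circle, i.e. |z| > 1 for every root.
Set 1 + (-0.568) z + (-0.556) z^2 = 0, i.e. a z^2 + b z + c = 0 with a = -0.556, b = -0.568, c = 1.
Discriminant D = b^2 - 4ac = (-0.568)^2 - 4*(-0.556)*1 = 0.322624 - (-2.224) = 2.546624.
D >= 0, so the roots are real: z = (-b +/- sqrt(D)) / (2a) = (0.568 +/- 1.595815) / (-1.112).
  z_1 = (0.568 + 1.595815) / (-1.112) = -1.9459,   |z_1| = 1.9459.
  z_2 = (0.568 - 1.595815) / (-1.112) = 0.9243,   |z_2| = 0.9243.
Moduli of all roots: 1.9459, 0.9243.
All moduli strictly greater than 1? No.
Verdict: Not stationary.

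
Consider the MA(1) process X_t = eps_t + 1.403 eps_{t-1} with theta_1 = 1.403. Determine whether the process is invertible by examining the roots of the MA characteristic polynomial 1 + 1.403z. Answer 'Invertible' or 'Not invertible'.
\text{Not invertible}

The MA(q) characteristic polynomial is P(z) = 1 + 1.403z.
Invertibility requires all roots to lie outside the unit circle, i.e. |z| > 1 for every root.
This is linear in z: 1 + (1.403) z = 0  =>  z = -1/(1.403) = -0.712758,  |z| = 0.712758.
Moduli of all roots: 0.7128.
All moduli strictly greater than 1? No.
Verdict: Not invertible.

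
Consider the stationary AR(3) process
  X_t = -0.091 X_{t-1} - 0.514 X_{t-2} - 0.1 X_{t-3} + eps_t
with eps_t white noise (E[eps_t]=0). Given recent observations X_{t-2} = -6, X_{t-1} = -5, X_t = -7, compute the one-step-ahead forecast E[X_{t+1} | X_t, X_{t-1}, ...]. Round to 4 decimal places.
E[X_{t+1} \mid \mathcal F_t] = 3.8070

For an AR(p) model X_t = c + sum_i phi_i X_{t-i} + eps_t, the
one-step-ahead conditional mean is
  E[X_{t+1} | X_t, ...] = c + sum_i phi_i X_{t+1-i}.
Substitute known values:
  E[X_{t+1} | ...] = (-0.091) * (-7) + (-0.514) * (-5) + (-0.1) * (-6)
                   = 3.8070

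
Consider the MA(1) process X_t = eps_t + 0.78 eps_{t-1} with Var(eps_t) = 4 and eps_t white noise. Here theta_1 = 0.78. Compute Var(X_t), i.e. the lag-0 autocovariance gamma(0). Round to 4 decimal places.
\gamma(0) = 6.4336

For an MA(q) process X_t = eps_t + sum_i theta_i eps_{t-i} with
Var(eps_t) = sigma^2, the variance is
  gamma(0) = sigma^2 * (1 + sum_i theta_i^2).
  sum_i theta_i^2 = (0.78)^2 = 0.6084.
  gamma(0) = 4 * (1 + 0.6084) = 4 * 1.6084 = 6.4336.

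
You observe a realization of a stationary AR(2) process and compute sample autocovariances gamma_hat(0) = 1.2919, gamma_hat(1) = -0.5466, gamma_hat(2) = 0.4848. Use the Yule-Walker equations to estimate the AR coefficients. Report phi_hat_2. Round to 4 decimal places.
\hat\phi_{2} = 0.2390

The Yule-Walker equations for an AR(p) process read, in matrix form,
  Gamma_p phi = r_p,   with   (Gamma_p)_{ij} = gamma(|i - j|),
                       (r_p)_i = gamma(i),   i,j = 1..p.
Substitute the sample gammas (Toeplitz matrix and right-hand side of size 2):
  Gamma_p = [[1.2919, -0.5466], [-0.5466, 1.2919]]
  r_p     = [-0.5466, 0.4848]
Written out:
  1.2919 phi_1 - 0.5466 phi_2 = -0.5466
  -0.5466 phi_1 + 1.2919 phi_2 = 0.4848
Solve by Cramer's rule:
  det = gamma(0)^2 - gamma(1)^2 = (1.2919)^2 - (-0.5466)^2 = 1.66900561 - 0.29877156 = 1.37023405
  phi_hat_1 = [gamma(1) gamma(0) - gamma(1) gamma(2)] / det = [(-0.5466)(1.2919) - (-0.5466)(0.4848)] / 1.37023405 = -0.44116086 / 1.37023405 = -0.322
  phi_hat_2 = [gamma(0) gamma(2) - gamma(1)^2] / det = [(1.2919)(0.4848) - (-0.5466)^2] / 1.37023405 = 0.32754156 / 1.37023405 = 0.239
So phi_hat = [-0.3220, 0.2390].
Therefore phi_hat_2 = 0.2390.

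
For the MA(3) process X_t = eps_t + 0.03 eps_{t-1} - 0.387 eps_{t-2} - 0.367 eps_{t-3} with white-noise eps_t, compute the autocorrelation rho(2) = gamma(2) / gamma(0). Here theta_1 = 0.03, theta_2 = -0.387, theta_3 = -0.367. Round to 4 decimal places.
\rho(2) = -0.3096

For an MA(q) process with theta_0 = 1, the autocovariance is
  gamma(k) = sigma^2 * sum_{i=0..q-k} theta_i * theta_{i+k},
and rho(k) = gamma(k) / gamma(0). Sigma^2 cancels.
  numerator   = (1)*(-0.387) + (0.03)*(-0.367) = -0.39801.
  denominator = (1)^2 + (0.03)^2 + (-0.387)^2 + (-0.367)^2 = 1.285358.
  rho(2) = -0.39801 / 1.285358 = -0.3096.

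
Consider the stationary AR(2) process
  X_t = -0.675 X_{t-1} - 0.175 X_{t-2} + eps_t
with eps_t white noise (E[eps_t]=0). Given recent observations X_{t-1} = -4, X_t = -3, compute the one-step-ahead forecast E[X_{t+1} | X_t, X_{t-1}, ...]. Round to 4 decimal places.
E[X_{t+1} \mid \mathcal F_t] = 2.7250

For an AR(p) model X_t = c + sum_i phi_i X_{t-i} + eps_t, the
one-step-ahead conditional mean is
  E[X_{t+1} | X_t, ...] = c + sum_i phi_i X_{t+1-i}.
Substitute known values:
  E[X_{t+1} | ...] = (-0.675) * (-3) + (-0.175) * (-4)
                   = 2.7250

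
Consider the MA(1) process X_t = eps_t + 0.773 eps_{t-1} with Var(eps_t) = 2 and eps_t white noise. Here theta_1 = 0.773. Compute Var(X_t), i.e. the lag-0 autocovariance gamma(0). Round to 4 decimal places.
\gamma(0) = 3.1951

For an MA(q) process X_t = eps_t + sum_i theta_i eps_{t-i} with
Var(eps_t) = sigma^2, the variance is
  gamma(0) = sigma^2 * (1 + sum_i theta_i^2).
  sum_i theta_i^2 = (0.773)^2 = 0.597529.
  gamma(0) = 2 * (1 + 0.597529) = 2 * 1.597529 = 3.195058, which rounds to 3.1951.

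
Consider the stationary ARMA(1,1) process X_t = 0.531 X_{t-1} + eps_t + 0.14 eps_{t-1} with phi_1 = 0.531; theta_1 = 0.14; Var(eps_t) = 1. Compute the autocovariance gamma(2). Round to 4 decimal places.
\gamma(2) = 0.5331

Multiply the model equation by X_{t-k} and take expectations. With theta_0 = psi_0 = 1 and psi_j the MA(infinity) weights, this gives
  gamma(k) - sum_i phi_i gamma(k-i) = c_k,
  c_k = sigma^2 * sum_{j=k..q} theta_j psi_{j-k}   (c_k = 0 for k > q),
using gamma(-m) = gamma(m).
psi-weights needed (psi_j = theta_j + sum_i phi_i psi_{j-i}):
  psi_1 = theta_1 + phi_1 = 0.14 + (0.531) = 0.671
Right-hand sides:
  c_0 = sigma^2 (1 + theta_1 psi_1) = 1 * (1 + (0.14)(0.671)) = 1 * 1.09394 = 1.09394
  c_1 = sigma^2 theta_1 = 1 * (0.14) = 0.14
  c_2 = 0
Equations for k = 0 and k = 1 (AR order 1):
  gamma(0) = phi_1 gamma(1) + c_0
  gamma(1) = phi_1 gamma(0) + c_1
Substituting the second into the first: gamma(0) (1 - phi_1^2) = c_0 + phi_1 c_1, so
  gamma(0) = (c_0 + phi_1 c_1) / (1 - phi_1^2) = (1.09394 + (0.531)(0.14)) / (1 - (0.531)^2) = 1.16828 / 0.718039 = 1.627043.
  gamma(1) = phi_1 gamma(0) + c_1 = (0.531)(1.627043) + (0.14) = 1.00396.
For k = 2 (> q): gamma(2) = phi_1 gamma(1) = (0.531)(1.00396) = 0.533103.
Therefore gamma(2) = 0.5331 (to 4 decimal places).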